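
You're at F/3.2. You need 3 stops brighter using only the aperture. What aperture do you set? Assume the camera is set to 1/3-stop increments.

f/1.1

Aperture: f/3.2 → f/2.8 → f/2.5 → f/2.2 → f/2 → f/1.8 → f/1.6 → f/1.4 → f/1.2 → f/1.1 — 3 stops larger aperture (brighter).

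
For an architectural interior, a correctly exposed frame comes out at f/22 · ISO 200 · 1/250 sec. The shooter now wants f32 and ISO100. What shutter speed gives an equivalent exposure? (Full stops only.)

Aperture: f/22 → f/32 — 1 stop smaller aperture (darker).
ISO: 200 → 100 — 1 stop dropped (darker).
Net change so far: 2 stops darker. Offset with the shutter speed: 1/250 → 1/125 → 1/60.

1/60s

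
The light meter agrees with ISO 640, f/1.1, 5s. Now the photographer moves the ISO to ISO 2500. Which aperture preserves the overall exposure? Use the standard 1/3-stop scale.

ISO: 640 → 800 → 1000 → 1250 → 1600 → 2000 → 2500 — 2 stops raised (brighter).
Need 2 stops darker from the aperture: f/1.1 → f/1.2 → f/1.4 → f/1.6 → f/1.8 → f/2 → f/2.2.

f/2.2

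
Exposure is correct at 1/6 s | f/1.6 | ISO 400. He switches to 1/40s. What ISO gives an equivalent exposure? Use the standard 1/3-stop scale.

Shutter speed: 1/6 → 1/8 → 1/10 → 1/13 → 1/15 → 1/20 → 1/25 → 1/30 → 1/40 — 2 2/3 stops shorter (darker).
Need 2 2/3 stops brighter from the ISO: 400 → 500 → 640 → 800 → 1000 → 1250 → 1600 → 2000 → 2500.

ISO 2500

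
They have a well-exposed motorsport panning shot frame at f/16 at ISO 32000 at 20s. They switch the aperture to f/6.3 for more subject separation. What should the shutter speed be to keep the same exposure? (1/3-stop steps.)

3.2 s

Aperture: f/16 → f/14 → f/13 → f/11 → f/10 → f/9 → f/8 → f/7.1 → f/6.3 — 2 2/3 stops wider (brighter).
Need 2 2/3 stops darker from the shutter speed: 20 → 15 → 13 → 10 → 8 → 6 → 5 → 4 → 3.2.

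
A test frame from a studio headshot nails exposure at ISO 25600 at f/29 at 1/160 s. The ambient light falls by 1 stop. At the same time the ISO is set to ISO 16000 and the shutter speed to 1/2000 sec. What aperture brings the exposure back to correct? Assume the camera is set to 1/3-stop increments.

f/4.5

Scene light: 1 stop darker.
ISO: 25600 → 20000 → 16000 — 2/3 stop dropped (darker).
Shutter speed: 1/160 → 1/200 → 1/250 → 1/320 → 1/400 → 1/500 → 1/640 → 1/800 → 1/1000 → 1/1250 → 1/1600 → 1/2000 — 3 2/3 stops shorter (darker).
Net so far: 5 1/3 stops darker. Aperture: f/29 → f/25 → f/22 → f/20 → f/18 → f/16 → f/14 → f/13 → f/11 → f/10 → f/9 → f/8 → f/7.1 → f/6.3 → f/5.6 → f/5 → f/4.5.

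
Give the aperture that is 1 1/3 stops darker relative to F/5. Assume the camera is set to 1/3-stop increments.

Aperture: f/5 → f/5.6 → f/6.3 → f/7.1 → f/8 — 1 1/3 stops smaller aperture (darker).

f/8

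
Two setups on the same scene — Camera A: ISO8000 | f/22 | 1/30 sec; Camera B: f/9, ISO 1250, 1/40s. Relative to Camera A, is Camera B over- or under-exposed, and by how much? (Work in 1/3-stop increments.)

1/3 stop darker

Aperture: f/22 → f/20 → f/18 → f/16 → f/14 → f/13 → f/11 → f/10 → f/9 — 2 2/3 stops larger aperture (brighter).
Shutter speed: 1/30 → 1/40 — 1/3 stop shorter (darker).
ISO: 8000 → 6400 → 5000 → 4000 → 3200 → 2500 → 2000 → 1600 → 1250 — 2 2/3 stops dropped (darker).
Net: +2 2/3 −1/3 −2 2/3 = −1/3 stops.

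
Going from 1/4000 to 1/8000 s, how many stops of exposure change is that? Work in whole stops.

1 stop

1/4000 → 1/8000 — count the steps: 1 stop.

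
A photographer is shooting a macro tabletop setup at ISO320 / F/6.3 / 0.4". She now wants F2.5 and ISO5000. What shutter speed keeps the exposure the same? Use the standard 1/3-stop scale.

1/250s

Aperture: f/6.3 → f/5.6 → f/5 → f/4.5 → f/4 → f/3.5 → f/3.2 → f/2.8 → f/2.5 — 2 2/3 stops larger aperture (brighter).
ISO: 320 → 400 → 500 → 640 → 800 → 1000 → 1250 → 1600 → 2000 → 2500 → 3200 → 4000 → 5000 — 4 stops raised (brighter).
Net change so far: 6 2/3 stops brighter. Offset with the shutter speed: 0.4 → 0.3 → 1/4 → 1/5 → 1/6 → 1/8 → 1/10 → 1/13 → 1/15 → 1/20 → 1/25 → 1/30 → 1/40 → 1/50 → 1/60 → 1/80 → 1/100 → 1/125 → 1/160 → 1/200 → 1/250.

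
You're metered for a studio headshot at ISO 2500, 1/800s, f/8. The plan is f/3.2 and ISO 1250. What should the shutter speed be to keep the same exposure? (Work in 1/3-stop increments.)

Aperture: f/8 → f/7.1 → f/6.3 → f/5.6 → f/5 → f/4.5 → f/4 → f/3.5 → f/3.2 — 2 2/3 stops opened up (brighter).
ISO: 2500 → 2000 → 1600 → 1250 — 1 stop dropped (darker).
Net change so far: 1 2/3 stops brighter. Offset with the shutter speed: 1/800 → 1/1000 → 1/1250 → 1/1600 → 1/2000 → 1/2500.

1/2500s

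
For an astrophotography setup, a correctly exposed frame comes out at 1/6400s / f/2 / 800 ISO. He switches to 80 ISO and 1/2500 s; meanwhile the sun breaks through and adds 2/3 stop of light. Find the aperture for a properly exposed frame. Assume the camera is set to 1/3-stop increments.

f/1.2

Scene light: 2/3 stop brighter.
ISO: 800 → 640 → 500 → 400 → 320 → 250 → 200 → 160 → 125 → 100 → 80 — 3 1/3 stops lower (darker).
Shutter speed: 1/6400 → 1/5000 → 1/4000 → 1/3200 → 1/2500 — 1 1/3 stops slower (brighter).
Net so far: 1 1/3 stops darker. Aperture: f/2 → f/1.8 → f/1.6 → f/1.4 → f/1.2.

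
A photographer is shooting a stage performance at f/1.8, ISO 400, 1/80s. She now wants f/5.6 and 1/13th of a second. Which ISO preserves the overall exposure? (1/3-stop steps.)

Aperture: f/1.8 → f/2 → f/2.2 → f/2.5 → f/2.8 → f/3.2 → f/3.5 → f/4 → f/4.5 → f/5 → f/5.6 — 3 1/3 stops smaller aperture (darker).
Shutter speed: 1/80 → 1/60 → 1/50 → 1/40 → 1/30 → 1/25 → 1/20 → 1/15 → 1/13 — 2 2/3 stops longer (brighter).
Net change so far: 2/3 stop darker. Offset with the ISO: 400 → 500 → 640.

ISO 640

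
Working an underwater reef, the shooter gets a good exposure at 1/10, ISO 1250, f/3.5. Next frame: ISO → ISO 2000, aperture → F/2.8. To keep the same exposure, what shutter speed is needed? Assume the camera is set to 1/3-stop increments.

ISO: 1250 → 1600 → 2000 — 2/3 stop higher (brighter).
Aperture: f/3.5 → f/3.2 → f/2.8 — 2/3 stop larger aperture (brighter).
Net change so far: 1 1/3 stops brighter. Offset with the shutter speed: 1/10 → 1/13 → 1/15 → 1/20 → 1/25.

1/25s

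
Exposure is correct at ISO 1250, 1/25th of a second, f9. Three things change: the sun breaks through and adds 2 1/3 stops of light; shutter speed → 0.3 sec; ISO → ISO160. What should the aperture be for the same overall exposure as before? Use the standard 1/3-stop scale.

f/20

Scene light: 2 1/3 stops brighter.
Shutter speed: 1/25 → 1/20 → 1/15 → 1/13 → 1/10 → 1/8 → 1/6 → 1/5 → 1/4 → 0.3 — 3 stops slower (brighter).
ISO: 1250 → 1000 → 800 → 640 → 500 → 400 → 320 → 250 → 200 → 160 — 3 stops lower (darker).
Net so far: 2 1/3 stops brighter. Aperture: f/9 → f/10 → f/11 → f/13 → f/14 → f/16 → f/18 → f/20.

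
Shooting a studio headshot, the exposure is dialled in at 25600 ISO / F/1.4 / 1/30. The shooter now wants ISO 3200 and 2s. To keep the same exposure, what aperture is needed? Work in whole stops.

ISO: 25600 → 12800 → 6400 → 3200 — 3 stops dropped (darker).
Shutter speed: 1/30 → 1/15 → 1/8 → 1/4 → 1/2 → 1 → 2 — 6 stops longer (brighter).
Net change so far: 3 stops brighter. Offset with the aperture: f/1.4 → f/2 → f/2.8 → f/4.

f/4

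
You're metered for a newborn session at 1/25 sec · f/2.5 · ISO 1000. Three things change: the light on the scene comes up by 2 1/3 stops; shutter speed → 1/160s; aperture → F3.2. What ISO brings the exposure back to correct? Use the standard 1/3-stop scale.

Scene light: 2 1/3 stops brighter.
Shutter speed: 1/25 → 1/30 → 1/40 → 1/50 → 1/60 → 1/80 → 1/100 → 1/125 → 1/160 — 2 2/3 stops shorter (darker).
Aperture: f/2.5 → f/2.8 → f/3.2 — 2/3 stop stopped down (darker).
Net so far: 1 stop darker. ISO: 1000 → 1250 → 1600 → 2000.

ISO 2000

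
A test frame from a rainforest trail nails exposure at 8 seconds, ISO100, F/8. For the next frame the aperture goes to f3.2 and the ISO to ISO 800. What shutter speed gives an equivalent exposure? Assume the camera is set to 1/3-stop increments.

Aperture: f/8 → f/7.1 → f/6.3 → f/5.6 → f/5 → f/4.5 → f/4 → f/3.5 → f/3.2 — 2 2/3 stops larger aperture (brighter).
ISO: 100 → 125 → 160 → 200 → 250 → 320 → 400 → 500 → 640 → 800 — 3 stops higher (brighter).
Net change so far: 5 2/3 stops brighter. Offset with the shutter speed: 8 → 6 → 5 → 4 → 3.2 → 2.5 → 2 → 1.6 → 1.3 → 1 → 0.8 → 0.6 → 0.5 → 0.4 → 0.3 → 1/4 → 1/5 → 1/6.

1/6s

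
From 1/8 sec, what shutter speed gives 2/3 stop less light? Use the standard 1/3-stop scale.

1/13s

Shutter speed: 1/8 → 1/10 → 1/13 — 2/3 stop shorter (darker).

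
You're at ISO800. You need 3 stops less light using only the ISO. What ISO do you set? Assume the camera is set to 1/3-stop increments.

ISO 100

ISO: 800 → 640 → 500 → 400 → 320 → 250 → 200 → 160 → 125 → 100 — 3 stops dropped (darker).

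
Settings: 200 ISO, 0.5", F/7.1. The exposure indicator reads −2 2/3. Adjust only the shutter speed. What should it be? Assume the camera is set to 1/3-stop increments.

Underexposed by 2 2/3 stops → need 2 2/3 stops brighter.
Shutter speed: 0.5 → 0.6 → 0.8 → 1 → 1.3 → 1.6 → 2 → 2.5 → 3.2.

3.2 s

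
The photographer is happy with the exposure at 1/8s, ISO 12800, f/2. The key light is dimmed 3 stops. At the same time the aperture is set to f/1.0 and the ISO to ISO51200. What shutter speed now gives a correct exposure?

1/15s

Scene light: 3 stops darker.
Aperture: f/2 → f/1.4 → f/1.0 — 2 stops opened up (brighter).
ISO: 12800 → 25600 → 51200 — 2 stops raised (brighter).
Net so far: 1 stop brighter. Shutter speed: 1/8 → 1/15.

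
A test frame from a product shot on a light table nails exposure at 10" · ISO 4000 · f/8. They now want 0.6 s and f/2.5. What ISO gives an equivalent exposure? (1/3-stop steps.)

ISO 6400

Shutter speed: 10 → 8 → 6 → 5 → 4 → 3.2 → 2.5 → 2 → 1.6 → 1.3 → 1 → 0.8 → 0.6 — 4 stops shorter (darker).
Aperture: f/8 → f/7.1 → f/6.3 → f/5.6 → f/5 → f/4.5 → f/4 → f/3.5 → f/3.2 → f/2.8 → f/2.5 — 3 1/3 stops wider (brighter).
Net change so far: 2/3 stop darker. Offset with the ISO: 4000 → 5000 → 6400.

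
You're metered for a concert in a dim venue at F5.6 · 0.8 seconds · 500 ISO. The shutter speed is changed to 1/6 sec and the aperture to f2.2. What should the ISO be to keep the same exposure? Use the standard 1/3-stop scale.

ISO 400

Shutter speed: 0.8 → 0.6 → 0.5 → 0.4 → 0.3 → 1/4 → 1/5 → 1/6 — 2 1/3 stops shorter (darker).
Aperture: f/5.6 → f/5 → f/4.5 → f/4 → f/3.5 → f/3.2 → f/2.8 → f/2.5 → f/2.2 — 2 2/3 stops larger aperture (brighter).
Net change so far: 1/3 stop brighter. Offset with the ISO: 500 → 400.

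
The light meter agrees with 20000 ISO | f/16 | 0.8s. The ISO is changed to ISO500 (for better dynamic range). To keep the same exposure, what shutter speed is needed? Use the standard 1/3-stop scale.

30 s

ISO: 20000 → 16000 → 12800 → 10000 → 8000 → 6400 → 5000 → 4000 → 3200 → 2500 → 2000 → 1600 → 1250 → 1000 → 800 → 640 → 500 — 5 1/3 stops lower (darker).
Need 5 1/3 stops brighter from the shutter speed: 0.8 → 1 → 1.3 → 1.6 → 2 → 2.5 → 3.2 → 4 → 5 → 6 → 8 → 10 → 13 → 15 → 20 → 25 → 30.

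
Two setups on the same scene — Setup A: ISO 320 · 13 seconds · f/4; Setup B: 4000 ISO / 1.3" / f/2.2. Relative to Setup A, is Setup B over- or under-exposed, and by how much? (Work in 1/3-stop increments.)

Aperture: f/4 → f/3.5 → f/3.2 → f/2.8 → f/2.5 → f/2.2 — 1 2/3 stops wider (brighter).
Shutter speed: 13 → 10 → 8 → 6 → 5 → 4 → 3.2 → 2.5 → 2 → 1.6 → 1.3 — 3 1/3 stops shorter (darker).
ISO: 320 → 400 → 500 → 640 → 800 → 1000 → 1250 → 1600 → 2000 → 2500 → 3200 → 4000 — 3 2/3 stops higher (brighter).
Net: +1 2/3 −3 1/3 +3 2/3 = +2 stops.

2 stops brighter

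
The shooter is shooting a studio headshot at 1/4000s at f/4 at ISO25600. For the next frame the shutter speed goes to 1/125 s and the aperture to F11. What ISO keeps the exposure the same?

Shutter speed: 1/4000 → 1/2000 → 1/1000 → 1/500 → 1/250 → 1/125 — 5 stops slower (brighter).
Aperture: f/4 → f/5.6 → f/8 → f/11 — 3 stops narrower (darker).
Net change so far: 2 stops brighter. Offset with the ISO: 25600 → 12800 → 6400.

ISO 6400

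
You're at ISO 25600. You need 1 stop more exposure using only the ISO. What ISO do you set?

ISO: 25600 → 51200 — 1 stop higher (brighter).

ISO 51200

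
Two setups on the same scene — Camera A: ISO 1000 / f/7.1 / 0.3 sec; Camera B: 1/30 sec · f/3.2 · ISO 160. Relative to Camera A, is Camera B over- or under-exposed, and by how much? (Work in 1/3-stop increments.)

Aperture: f/7.1 → f/6.3 → f/5.6 → f/5 → f/4.5 → f/4 → f/3.5 → f/3.2 — 2 1/3 stops opened up (brighter).
Shutter speed: 0.3 → 1/4 → 1/5 → 1/6 → 1/8 → 1/10 → 1/13 → 1/15 → 1/20 → 1/25 → 1/30 — 3 1/3 stops shorter (darker).
ISO: 1000 → 800 → 640 → 500 → 400 → 320 → 250 → 200 → 160 — 2 2/3 stops dropped (darker).
Net: +2 1/3 −3 1/3 −2 2/3 = −3 2/3 stops.

3 2/3 stops darker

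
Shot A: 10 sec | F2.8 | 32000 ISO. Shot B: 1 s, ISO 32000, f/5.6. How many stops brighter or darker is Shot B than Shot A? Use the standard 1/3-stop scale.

Aperture: f/2.8 → f/3.2 → f/3.5 → f/4 → f/4.5 → f/5 → f/5.6 — 2 stops stopped down (darker).
Shutter speed: 10 → 8 → 6 → 5 → 4 → 3.2 → 2.5 → 2 → 1.6 → 1.3 → 1 — 3 1/3 stops shorter (darker).
ISO: unchanged.
Net: −2 −3 1/3 = −5 1/3 stops.

5 1/3 stops darker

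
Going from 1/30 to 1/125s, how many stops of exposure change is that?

1/30 → 1/60 → 1/125 — count the steps: 2 stops.

2 stops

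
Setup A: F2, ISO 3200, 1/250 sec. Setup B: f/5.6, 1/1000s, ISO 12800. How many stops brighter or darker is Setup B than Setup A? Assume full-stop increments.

Aperture: f/2 → f/2.8 → f/4 → f/5.6 — 3 stops stopped down (darker).
Shutter speed: 1/250 → 1/500 → 1/1000 — 2 stops faster (darker).
ISO: 3200 → 6400 → 12800 — 2 stops higher (brighter).
Net: −3 −2 +2 = −3 stops.

3 stops darker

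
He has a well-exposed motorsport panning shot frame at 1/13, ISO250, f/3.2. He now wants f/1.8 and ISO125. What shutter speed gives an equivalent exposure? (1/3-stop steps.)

1/20s

Aperture: f/3.2 → f/2.8 → f/2.5 → f/2.2 → f/2 → f/1.8 — 1 2/3 stops larger aperture (brighter).
ISO: 250 → 200 → 160 → 125 — 1 stop lower (darker).
Net change so far: 2/3 stop brighter. Offset with the shutter speed: 1/13 → 1/15 → 1/20.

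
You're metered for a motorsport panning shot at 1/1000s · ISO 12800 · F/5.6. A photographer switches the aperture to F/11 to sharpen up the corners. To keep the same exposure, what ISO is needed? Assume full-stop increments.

Aperture: f/5.6 → f/8 → f/11 — 2 stops smaller aperture (darker).
Need 2 stops brighter from the ISO: 12800 → 25600 → 51200.

ISO 51200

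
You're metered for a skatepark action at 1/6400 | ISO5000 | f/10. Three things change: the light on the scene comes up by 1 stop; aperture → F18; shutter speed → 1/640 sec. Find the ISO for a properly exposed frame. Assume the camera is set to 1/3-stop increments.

ISO 800

Scene light: 1 stop brighter.
Aperture: f/10 → f/11 → f/13 → f/14 → f/16 → f/18 — 1 2/3 stops stopped down (darker).
Shutter speed: 1/6400 → 1/5000 → 1/4000 → 1/3200 → 1/2500 → 1/2000 → 1/1600 → 1/1250 → 1/1000 → 1/800 → 1/640 — 3 1/3 stops slower (brighter).
Net so far: 2 2/3 stops brighter. ISO: 5000 → 4000 → 3200 → 2500 → 2000 → 1600 → 1250 → 1000 → 800.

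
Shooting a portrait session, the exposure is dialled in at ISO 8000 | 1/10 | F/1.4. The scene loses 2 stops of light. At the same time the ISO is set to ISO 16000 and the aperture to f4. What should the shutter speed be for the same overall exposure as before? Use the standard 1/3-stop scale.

1.6 s

Scene light: 2 stops darker.
ISO: 8000 → 10000 → 12800 → 16000 — 1 stop raised (brighter).
Aperture: f/1.4 → f/1.6 → f/1.8 → f/2 → f/2.2 → f/2.5 → f/2.8 → f/3.2 → f/3.5 → f/4 — 3 stops smaller aperture (darker).
Net so far: 4 stops darker. Shutter speed: 1/10 → 1/8 → 1/6 → 1/5 → 1/4 → 0.3 → 0.4 → 0.5 → 0.6 → 0.8 → 1 → 1.3 → 1.6.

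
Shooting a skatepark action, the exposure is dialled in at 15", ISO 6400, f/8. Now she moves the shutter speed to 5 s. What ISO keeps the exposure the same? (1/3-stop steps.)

ISO 20000

Shutter speed: 15 → 13 → 10 → 8 → 6 → 5 — 1 2/3 stops faster (darker).
Need 1 2/3 stops brighter from the ISO: 6400 → 8000 → 10000 → 12800 → 16000 → 20000.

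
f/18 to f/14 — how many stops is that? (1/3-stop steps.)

2/3 stop

f/18 → f/16 → f/14 — count the steps: 2 third-stops = 2/3 stop.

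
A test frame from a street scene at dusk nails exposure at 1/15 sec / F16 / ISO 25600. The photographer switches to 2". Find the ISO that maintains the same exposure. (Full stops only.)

ISO 800

Shutter speed: 1/15 → 1/8 → 1/4 → 1/2 → 1 → 2 — 5 stops longer (brighter).
Need 5 stops darker from the ISO: 25600 → 12800 → 6400 → 3200 → 1600 → 800.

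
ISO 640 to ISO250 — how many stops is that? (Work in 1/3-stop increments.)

640 → 500 → 400 → 320 → 250 — count the steps: 4 third-stops = 1 1/3 stops.

1 1/3 stops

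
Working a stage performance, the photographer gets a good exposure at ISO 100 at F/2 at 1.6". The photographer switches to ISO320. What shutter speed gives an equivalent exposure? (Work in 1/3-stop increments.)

ISO: 100 → 125 → 160 → 200 → 250 → 320 — 1 2/3 stops raised (brighter).
Need 1 2/3 stops darker from the shutter speed: 1.6 → 1.3 → 1 → 0.8 → 0.6 → 0.5.

0.5 s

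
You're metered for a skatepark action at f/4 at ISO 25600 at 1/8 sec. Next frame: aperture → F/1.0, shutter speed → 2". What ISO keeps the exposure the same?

Aperture: f/4 → f/2.8 → f/2 → f/1.4 → f/1.0 — 4 stops wider (brighter).
Shutter speed: 1/8 → 1/4 → 1/2 → 1 → 2 — 4 stops slower (brighter).
Net change so far: 8 stops brighter. Offset with the ISO: 25600 → 12800 → 6400 → 3200 → 1600 → 800 → 400 → 200 → 100.

ISO 100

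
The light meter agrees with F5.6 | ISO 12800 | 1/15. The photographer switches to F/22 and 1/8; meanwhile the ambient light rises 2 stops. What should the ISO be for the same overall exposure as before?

Scene light: 2 stops brighter.
Aperture: f/5.6 → f/8 → f/11 → f/16 → f/22 — 4 stops stopped down (darker).
Shutter speed: 1/15 → 1/8 — 1 stop slower (brighter).
Net so far: 1 stop darker. ISO: 12800 → 25600.

ISO 25600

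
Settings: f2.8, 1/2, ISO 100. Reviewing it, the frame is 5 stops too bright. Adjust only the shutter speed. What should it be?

1/60s

Overexposed by 5 stops → need 5 stops darker.
Shutter speed: 1/2 → 1/4 → 1/8 → 1/15 → 1/30 → 1/60.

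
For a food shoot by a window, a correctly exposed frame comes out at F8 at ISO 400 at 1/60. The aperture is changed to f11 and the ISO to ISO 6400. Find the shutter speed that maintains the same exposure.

1/500s

Aperture: f/8 → f/11 — 1 stop smaller aperture (darker).
ISO: 400 → 800 → 1600 → 3200 → 6400 — 4 stops raised (brighter).
Net change so far: 3 stops brighter. Offset with the shutter speed: 1/60 → 1/125 → 1/250 → 1/500.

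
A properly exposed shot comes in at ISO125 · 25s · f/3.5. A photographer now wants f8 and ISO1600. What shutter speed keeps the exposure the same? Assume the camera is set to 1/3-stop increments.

Aperture: f/3.5 → f/4 → f/4.5 → f/5 → f/5.6 → f/6.3 → f/7.1 → f/8 — 2 1/3 stops narrower (darker).
ISO: 125 → 160 → 200 → 250 → 320 → 400 → 500 → 640 → 800 → 1000 → 1250 → 1600 — 3 2/3 stops raised (brighter).
Net change so far: 1 1/3 stops brighter. Offset with the shutter speed: 25 → 20 → 15 → 13 → 10.

10 s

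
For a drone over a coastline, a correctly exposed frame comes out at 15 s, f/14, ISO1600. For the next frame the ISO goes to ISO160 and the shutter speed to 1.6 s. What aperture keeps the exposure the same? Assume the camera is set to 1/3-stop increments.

ISO: 1600 → 1250 → 1000 → 800 → 640 → 500 → 400 → 320 → 250 → 200 → 160 — 3 1/3 stops lower (darker).
Shutter speed: 15 → 13 → 10 → 8 → 6 → 5 → 4 → 3.2 → 2.5 → 2 → 1.6 — 3 1/3 stops faster (darker).
Net change so far: 6 2/3 stops darker. Offset with the aperture: f/14 → f/13 → f/11 → f/10 → f/9 → f/8 → f/7.1 → f/6.3 → f/5.6 → f/5 → f/4.5 → f/4 → f/3.5 → f/3.2 → f/2.8 → f/2.5 → f/2.2 → f/2 → f/1.8 → f/1.6 → f/1.4.

f/1.4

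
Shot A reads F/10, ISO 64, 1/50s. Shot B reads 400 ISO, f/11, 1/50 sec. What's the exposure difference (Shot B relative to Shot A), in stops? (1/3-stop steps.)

Aperture: f/10 → f/11 — 1/3 stop smaller aperture (darker).
Shutter speed: unchanged.
ISO: 64 → 80 → 100 → 125 → 160 → 200 → 250 → 320 → 400 — 2 2/3 stops higher (brighter).
Net: −1/3 +2 2/3 = +2 1/3 stops.

2 1/3 stops brighter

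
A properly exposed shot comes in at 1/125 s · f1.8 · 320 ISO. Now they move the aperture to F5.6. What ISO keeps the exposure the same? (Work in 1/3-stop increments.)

ISO 3200

Aperture: f/1.8 → f/2 → f/2.2 → f/2.5 → f/2.8 → f/3.2 → f/3.5 → f/4 → f/4.5 → f/5 → f/5.6 — 3 1/3 stops stopped down (darker).
Need 3 1/3 stops brighter from the ISO: 320 → 400 → 500 → 640 → 800 → 1000 → 1250 → 1600 → 2000 → 2500 → 3200.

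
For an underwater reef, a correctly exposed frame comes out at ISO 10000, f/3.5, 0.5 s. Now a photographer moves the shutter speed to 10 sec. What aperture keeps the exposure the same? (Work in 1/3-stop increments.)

f/16

Shutter speed: 0.5 → 0.6 → 0.8 → 1 → 1.3 → 1.6 → 2 → 2.5 → 3.2 → 4 → 5 → 6 → 8 → 10 — 4 1/3 stops longer (brighter).
Need 4 1/3 stops darker from the aperture: f/3.5 → f/4 → f/4.5 → f/5 → f/5.6 → f/6.3 → f/7.1 → f/8 → f/9 → f/10 → f/11 → f/13 → f/14 → f/16.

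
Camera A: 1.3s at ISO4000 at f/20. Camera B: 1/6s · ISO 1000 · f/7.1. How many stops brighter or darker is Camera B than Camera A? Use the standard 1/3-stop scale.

2 stops darker

Aperture: f/20 → f/18 → f/16 → f/14 → f/13 → f/11 → f/10 → f/9 → f/8 → f/7.1 — 3 stops opened up (brighter).
Shutter speed: 1.3 → 1 → 0.8 → 0.6 → 0.5 → 0.4 → 0.3 → 1/4 → 1/5 → 1/6 — 3 stops faster (darker).
ISO: 4000 → 3200 → 2500 → 2000 → 1600 → 1250 → 1000 — 2 stops lower (darker).
Net: +3 −3 −2 = −2 stops.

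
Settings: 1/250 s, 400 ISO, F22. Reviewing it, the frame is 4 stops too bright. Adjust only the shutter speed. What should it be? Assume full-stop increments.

Overexposed by 4 stops → need 4 stops darker.
Shutter speed: 1/250 → 1/500 → 1/1000 → 1/2000 → 1/4000.

1/4000s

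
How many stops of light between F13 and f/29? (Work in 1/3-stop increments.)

2 1/3 stops

f/13 → f/14 → f/16 → f/18 → f/20 → f/22 → f/25 → f/29 — count the steps: 7 third-stops = 2 1/3 stops.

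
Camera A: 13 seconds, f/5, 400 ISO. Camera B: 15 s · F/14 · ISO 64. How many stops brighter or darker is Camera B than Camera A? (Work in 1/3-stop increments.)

Aperture: f/5 → f/5.6 → f/6.3 → f/7.1 → f/8 → f/9 → f/10 → f/11 → f/13 → f/14 — 3 stops stopped down (darker).
Shutter speed: 13 → 15 — 1/3 stop longer (brighter).
ISO: 400 → 320 → 250 → 200 → 160 → 125 → 100 → 80 → 64 — 2 2/3 stops dropped (darker).
Net: −3 +1/3 −2 2/3 = −5 1/3 stops.

5 1/3 stops darker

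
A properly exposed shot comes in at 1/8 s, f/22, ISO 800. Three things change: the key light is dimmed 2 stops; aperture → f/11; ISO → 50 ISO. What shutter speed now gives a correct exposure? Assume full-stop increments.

2 s

Scene light: 2 stops darker.
Aperture: f/22 → f/16 → f/11 — 2 stops opened up (brighter).
ISO: 800 → 400 → 200 → 100 → 50 — 4 stops dropped (darker).
Net so far: 4 stops darker. Shutter speed: 1/8 → 1/4 → 1/2 → 1 → 2.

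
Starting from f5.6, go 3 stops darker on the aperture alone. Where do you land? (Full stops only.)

f/16

Aperture: f/5.6 → f/8 → f/11 → f/16 — 3 stops smaller aperture (darker).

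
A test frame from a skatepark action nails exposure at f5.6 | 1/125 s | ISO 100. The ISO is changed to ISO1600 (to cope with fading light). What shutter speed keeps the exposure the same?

1/2000s

ISO: 100 → 200 → 400 → 800 → 1600 — 4 stops raised (brighter).
Need 4 stops darker from the shutter speed: 1/125 → 1/250 → 1/500 → 1/1000 → 1/2000.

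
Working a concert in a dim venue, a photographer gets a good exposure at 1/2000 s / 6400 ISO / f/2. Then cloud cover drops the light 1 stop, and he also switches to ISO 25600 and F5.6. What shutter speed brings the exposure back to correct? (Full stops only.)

Scene light: 1 stop darker.
ISO: 6400 → 12800 → 25600 — 2 stops raised (brighter).
Aperture: f/2 → f/2.8 → f/4 → f/5.6 — 3 stops stopped down (darker).
Net so far: 2 stops darker. Shutter speed: 1/2000 → 1/1000 → 1/500.

1/500s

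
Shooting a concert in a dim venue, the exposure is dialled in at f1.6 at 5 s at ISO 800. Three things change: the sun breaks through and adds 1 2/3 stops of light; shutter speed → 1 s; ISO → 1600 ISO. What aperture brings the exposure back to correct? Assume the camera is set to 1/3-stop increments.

f/1.8

Scene light: 1 2/3 stops brighter.
Shutter speed: 5 → 4 → 3.2 → 2.5 → 2 → 1.6 → 1.3 → 1 — 2 1/3 stops shorter (darker).
ISO: 800 → 1000 → 1250 → 1600 — 1 stop raised (brighter).
Net so far: 1/3 stop brighter. Aperture: f/1.6 → f/1.8.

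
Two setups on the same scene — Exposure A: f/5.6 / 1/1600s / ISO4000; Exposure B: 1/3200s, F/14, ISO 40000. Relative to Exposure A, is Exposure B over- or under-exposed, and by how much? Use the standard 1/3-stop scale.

1/3 stop darker

Aperture: f/5.6 → f/6.3 → f/7.1 → f/8 → f/9 → f/10 → f/11 → f/13 → f/14 — 2 2/3 stops narrower (darker).
Shutter speed: 1/1600 → 1/2000 → 1/2500 → 1/3200 — 1 stop faster (darker).
ISO: 4000 → 5000 → 6400 → 8000 → 10000 → 12800 → 16000 → 20000 → 25600 → 32000 → 40000 — 3 1/3 stops raised (brighter).
Net: −2 2/3 −1 +3 1/3 = −1/3 stops.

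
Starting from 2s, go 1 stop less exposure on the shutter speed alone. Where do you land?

Shutter speed: 2 → 1 — 1 stop faster (darker).

1 s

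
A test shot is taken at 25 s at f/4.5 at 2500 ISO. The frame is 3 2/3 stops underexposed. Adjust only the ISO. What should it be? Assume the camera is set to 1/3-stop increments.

ISO 32000

Underexposed by 3 2/3 stops → need 3 2/3 stops brighter.
ISO: 2500 → 3200 → 4000 → 5000 → 6400 → 8000 → 10000 → 12800 → 16000 → 20000 → 25600 → 32000.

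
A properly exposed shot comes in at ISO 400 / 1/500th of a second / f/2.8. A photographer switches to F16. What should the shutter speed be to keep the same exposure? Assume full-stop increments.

Aperture: f/2.8 → f/4 → f/5.6 → f/8 → f/11 → f/16 — 5 stops stopped down (darker).
Need 5 stops brighter from the shutter speed: 1/500 → 1/250 → 1/125 → 1/60 → 1/30 → 1/15.

1/15s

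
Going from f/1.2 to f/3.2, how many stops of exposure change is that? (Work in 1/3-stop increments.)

2 2/3 stops

f/1.2 → f/1.4 → f/1.6 → f/1.8 → f/2 → f/2.2 → f/2.5 → f/2.8 → f/3.2 — count the steps: 8 third-stops = 2 2/3 stops.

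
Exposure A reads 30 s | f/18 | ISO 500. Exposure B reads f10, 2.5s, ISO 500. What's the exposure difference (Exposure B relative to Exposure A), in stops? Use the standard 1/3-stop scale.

Aperture: f/18 → f/16 → f/14 → f/13 → f/11 → f/10 — 1 2/3 stops larger aperture (brighter).
Shutter speed: 30 → 25 → 20 → 15 → 13 → 10 → 8 → 6 → 5 → 4 → 3.2 → 2.5 — 3 2/3 stops shorter (darker).
ISO: unchanged.
Net: +1 2/3 −3 2/3 = −2 stops.

2 stops darker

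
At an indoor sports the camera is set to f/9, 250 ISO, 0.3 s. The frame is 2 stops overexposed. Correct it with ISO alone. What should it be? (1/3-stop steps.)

ISO 64

Overexposed by 2 stops → need 2 stops darker.
ISO: 250 → 200 → 160 → 125 → 100 → 80 → 64.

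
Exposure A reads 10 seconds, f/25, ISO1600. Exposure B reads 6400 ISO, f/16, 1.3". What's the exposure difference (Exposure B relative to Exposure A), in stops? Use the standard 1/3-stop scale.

1/3 stop brighter

Aperture: f/25 → f/22 → f/20 → f/18 → f/16 — 1 1/3 stops opened up (brighter).
Shutter speed: 10 → 8 → 6 → 5 → 4 → 3.2 → 2.5 → 2 → 1.6 → 1.3 — 3 stops shorter (darker).
ISO: 1600 → 2000 → 2500 → 3200 → 4000 → 5000 → 6400 — 2 stops raised (brighter).
Net: +1 1/3 −3 +2 = +1/3 stops.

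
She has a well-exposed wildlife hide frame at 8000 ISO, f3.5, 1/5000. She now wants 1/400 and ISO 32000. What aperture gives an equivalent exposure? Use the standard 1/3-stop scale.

Shutter speed: 1/5000 → 1/4000 → 1/3200 → 1/2500 → 1/2000 → 1/1600 → 1/1250 → 1/1000 → 1/800 → 1/640 → 1/500 → 1/400 — 3 2/3 stops longer (brighter).
ISO: 8000 → 10000 → 12800 → 16000 → 20000 → 25600 → 32000 — 2 stops raised (brighter).
Net change so far: 5 2/3 stops brighter. Offset with the aperture: f/3.5 → f/4 → f/4.5 → f/5 → f/5.6 → f/6.3 → f/7.1 → f/8 → f/9 → f/10 → f/11 → f/13 → f/14 → f/16 → f/18 → f/20 → f/22 → f/25.

f/25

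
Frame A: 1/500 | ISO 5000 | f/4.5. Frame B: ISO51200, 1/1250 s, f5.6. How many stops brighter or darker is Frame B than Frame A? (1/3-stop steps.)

Aperture: f/4.5 → f/5 → f/5.6 — 2/3 stop stopped down (darker).
Shutter speed: 1/500 → 1/640 → 1/800 → 1/1000 → 1/1250 — 1 1/3 stops faster (darker).
ISO: 5000 → 6400 → 8000 → 10000 → 12800 → 16000 → 20000 → 25600 → 32000 → 40000 → 51200 — 3 1/3 stops raised (brighter).
Net: −2/3 −1 1/3 +3 1/3 = +1 1/3 stops.

1 1/3 stops brighter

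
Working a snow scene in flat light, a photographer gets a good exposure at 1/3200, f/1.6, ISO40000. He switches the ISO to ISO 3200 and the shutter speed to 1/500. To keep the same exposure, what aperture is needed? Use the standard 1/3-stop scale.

f/1.1

ISO: 40000 → 32000 → 25600 → 20000 → 16000 → 12800 → 10000 → 8000 → 6400 → 5000 → 4000 → 3200 — 3 2/3 stops dropped (darker).
Shutter speed: 1/3200 → 1/2500 → 1/2000 → 1/1600 → 1/1250 → 1/1000 → 1/800 → 1/640 → 1/500 — 2 2/3 stops slower (brighter).
Net change so far: 1 stop darker. Offset with the aperture: f/1.6 → f/1.4 → f/1.2 → f/1.1.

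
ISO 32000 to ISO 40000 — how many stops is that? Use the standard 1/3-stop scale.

32000 → 40000 — count the steps: 1 third-stops = 1/3 stop.

1/3 stop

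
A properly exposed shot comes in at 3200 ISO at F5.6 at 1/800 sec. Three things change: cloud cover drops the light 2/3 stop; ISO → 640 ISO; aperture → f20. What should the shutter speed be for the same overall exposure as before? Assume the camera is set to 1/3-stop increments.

1/8s

Scene light: 2/3 stop darker.
ISO: 3200 → 2500 → 2000 → 1600 → 1250 → 1000 → 800 → 640 — 2 1/3 stops dropped (darker).
Aperture: f/5.6 → f/6.3 → f/7.1 → f/8 → f/9 → f/10 → f/11 → f/13 → f/14 → f/16 → f/18 → f/20 — 3 2/3 stops smaller aperture (darker).
Net so far: 6 2/3 stops darker. Shutter speed: 1/800 → 1/640 → 1/500 → 1/400 → 1/320 → 1/250 → 1/200 → 1/160 → 1/125 → 1/100 → 1/80 → 1/60 → 1/50 → 1/40 → 1/30 → 1/25 → 1/20 → 1/15 → 1/13 → 1/10 → 1/8.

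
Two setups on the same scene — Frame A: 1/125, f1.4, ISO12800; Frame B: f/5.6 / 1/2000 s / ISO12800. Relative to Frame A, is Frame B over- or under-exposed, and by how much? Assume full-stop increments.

Aperture: f/1.4 → f/2 → f/2.8 → f/4 → f/5.6 — 4 stops narrower (darker).
Shutter speed: 1/125 → 1/250 → 1/500 → 1/1000 → 1/2000 — 4 stops shorter (darker).
ISO: unchanged.
Net: −4 −4 = −8 stops.

8 stops darker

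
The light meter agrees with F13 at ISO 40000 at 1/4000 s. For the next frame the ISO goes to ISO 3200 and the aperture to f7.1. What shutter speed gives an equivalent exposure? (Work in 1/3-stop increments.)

ISO: 40000 → 32000 → 25600 → 20000 → 16000 → 12800 → 10000 → 8000 → 6400 → 5000 → 4000 → 3200 — 3 2/3 stops dropped (darker).
Aperture: f/13 → f/11 → f/10 → f/9 → f/8 → f/7.1 — 1 2/3 stops wider (brighter).
Net change so far: 2 stops darker. Offset with the shutter speed: 1/4000 → 1/3200 → 1/2500 → 1/2000 → 1/1600 → 1/1250 → 1/1000.

1/1000s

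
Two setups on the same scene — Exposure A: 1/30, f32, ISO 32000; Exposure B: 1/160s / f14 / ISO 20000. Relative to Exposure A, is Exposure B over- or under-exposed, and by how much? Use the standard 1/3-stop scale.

2/3 stop darker

Aperture: f/32 → f/29 → f/25 → f/22 → f/20 → f/18 → f/16 → f/14 — 2 1/3 stops opened up (brighter).
Shutter speed: 1/30 → 1/40 → 1/50 → 1/60 → 1/80 → 1/100 → 1/125 → 1/160 — 2 1/3 stops faster (darker).
ISO: 32000 → 25600 → 20000 — 2/3 stop lower (darker).
Net: +2 1/3 −2 1/3 −2/3 = −2/3 stops.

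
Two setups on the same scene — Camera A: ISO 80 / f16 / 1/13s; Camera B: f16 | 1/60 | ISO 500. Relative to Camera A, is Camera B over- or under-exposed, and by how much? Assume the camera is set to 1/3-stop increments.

Aperture: unchanged.
Shutter speed: 1/13 → 1/15 → 1/20 → 1/25 → 1/30 → 1/40 → 1/50 → 1/60 — 2 1/3 stops faster (darker).
ISO: 80 → 100 → 125 → 160 → 200 → 250 → 320 → 400 → 500 — 2 2/3 stops higher (brighter).
Net: −2 1/3 +2 2/3 = +1/3 stops.

1/3 stop brighter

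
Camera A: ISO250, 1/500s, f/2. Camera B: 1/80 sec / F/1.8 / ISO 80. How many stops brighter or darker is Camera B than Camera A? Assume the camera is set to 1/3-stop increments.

Aperture: f/2 → f/1.8 — 1/3 stop opened up (brighter).
Shutter speed: 1/500 → 1/400 → 1/320 → 1/250 → 1/200 → 1/160 → 1/125 → 1/100 → 1/80 — 2 2/3 stops slower (brighter).
ISO: 250 → 200 → 160 → 125 → 100 → 80 — 1 2/3 stops lower (darker).
Net: +1/3 +2 2/3 −1 2/3 = +1 1/3 stops.

1 1/3 stops brighter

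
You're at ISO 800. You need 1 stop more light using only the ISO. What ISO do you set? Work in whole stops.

ISO: 800 → 1600 — 1 stop higher (brighter).

ISO 1600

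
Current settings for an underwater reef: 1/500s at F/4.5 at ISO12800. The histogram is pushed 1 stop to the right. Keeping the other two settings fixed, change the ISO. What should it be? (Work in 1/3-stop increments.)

Overexposed by 1 stop → need 1 stop darker.
ISO: 12800 → 10000 → 8000 → 6400.

ISO 6400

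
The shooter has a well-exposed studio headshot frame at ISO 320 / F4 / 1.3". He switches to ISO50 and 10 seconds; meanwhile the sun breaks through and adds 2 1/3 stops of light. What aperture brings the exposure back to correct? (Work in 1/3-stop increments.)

f/10

Scene light: 2 1/3 stops brighter.
ISO: 320 → 250 → 200 → 160 → 125 → 100 → 80 → 64 → 50 — 2 2/3 stops lower (darker).
Shutter speed: 1.3 → 1.6 → 2 → 2.5 → 3.2 → 4 → 5 → 6 → 8 → 10 — 3 stops longer (brighter).
Net so far: 2 2/3 stops brighter. Aperture: f/4 → f/4.5 → f/5 → f/5.6 → f/6.3 → f/7.1 → f/8 → f/9 → f/10.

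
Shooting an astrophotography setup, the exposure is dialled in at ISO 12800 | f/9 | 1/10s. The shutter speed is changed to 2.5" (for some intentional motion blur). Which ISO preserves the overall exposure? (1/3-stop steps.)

Shutter speed: 1/10 → 1/8 → 1/6 → 1/5 → 1/4 → 0.3 → 0.4 → 0.5 → 0.6 → 0.8 → 1 → 1.3 → 1.6 → 2 → 2.5 — 4 2/3 stops longer (brighter).
Need 4 2/3 stops darker from the ISO: 12800 → 10000 → 8000 → 6400 → 5000 → 4000 → 3200 → 2500 → 2000 → 1600 → 1250 → 1000 → 800 → 640 → 500.

ISO 500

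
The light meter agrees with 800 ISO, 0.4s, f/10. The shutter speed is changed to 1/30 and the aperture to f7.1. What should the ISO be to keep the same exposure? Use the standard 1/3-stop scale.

ISO 5000

Shutter speed: 0.4 → 0.3 → 1/4 → 1/5 → 1/6 → 1/8 → 1/10 → 1/13 → 1/15 → 1/20 → 1/25 → 1/30 — 3 2/3 stops shorter (darker).
Aperture: f/10 → f/9 → f/8 → f/7.1 — 1 stop opened up (brighter).
Net change so far: 2 2/3 stops darker. Offset with the ISO: 800 → 1000 → 1250 → 1600 → 2000 → 2500 → 3200 → 4000 → 5000.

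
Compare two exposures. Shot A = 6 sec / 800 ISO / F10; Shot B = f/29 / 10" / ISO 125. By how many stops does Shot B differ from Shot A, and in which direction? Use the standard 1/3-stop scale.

Aperture: f/10 → f/11 → f/13 → f/14 → f/16 → f/18 → f/20 → f/22 → f/25 → f/29 — 3 stops narrower (darker).
Shutter speed: 6 → 8 → 10 — 2/3 stop slower (brighter).
ISO: 800 → 640 → 500 → 400 → 320 → 250 → 200 → 160 → 125 — 2 2/3 stops dropped (darker).
Net: −3 +2/3 −2 2/3 = −5 stops.

5 stops darker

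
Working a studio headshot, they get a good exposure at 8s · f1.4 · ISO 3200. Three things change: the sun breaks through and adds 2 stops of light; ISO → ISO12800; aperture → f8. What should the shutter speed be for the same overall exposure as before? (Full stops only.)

Scene light: 2 stops brighter.
ISO: 3200 → 6400 → 12800 — 2 stops raised (brighter).
Aperture: f/1.4 → f/2 → f/2.8 → f/4 → f/5.6 → f/8 — 5 stops narrower (darker).
Net so far: 1 stop darker. Shutter speed: 8 → 15.

15 s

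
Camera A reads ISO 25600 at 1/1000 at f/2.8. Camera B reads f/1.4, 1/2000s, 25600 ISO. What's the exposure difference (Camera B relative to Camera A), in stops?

Aperture: f/2.8 → f/2 → f/1.4 — 2 stops wider (brighter).
Shutter speed: 1/1000 → 1/2000 — 1 stop shorter (darker).
ISO: unchanged.
Net: +2 −1 = +1 stop.

1 stop brighter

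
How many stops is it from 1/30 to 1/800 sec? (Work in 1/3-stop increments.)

4 2/3 stops

1/30 → 1/40 → 1/50 → 1/60 → 1/80 → 1/100 → 1/125 → 1/160 → 1/200 → 1/250 → 1/320 → 1/400 → 1/500 → 1/640 → 1/800 — count the steps: 14 third-stops = 4 2/3 stops.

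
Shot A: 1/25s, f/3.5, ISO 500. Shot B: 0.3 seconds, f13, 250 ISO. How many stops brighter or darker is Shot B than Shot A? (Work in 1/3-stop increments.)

Aperture: f/3.5 → f/4 → f/4.5 → f/5 → f/5.6 → f/6.3 → f/7.1 → f/8 → f/9 → f/10 → f/11 → f/13 — 3 2/3 stops stopped down (darker).
Shutter speed: 1/25 → 1/20 → 1/15 → 1/13 → 1/10 → 1/8 → 1/6 → 1/5 → 1/4 → 0.3 — 3 stops longer (brighter).
ISO: 500 → 400 → 320 → 250 — 1 stop lower (darker).
Net: −3 2/3 +3 −1 = −1 2/3 stops.

1 2/3 stops darker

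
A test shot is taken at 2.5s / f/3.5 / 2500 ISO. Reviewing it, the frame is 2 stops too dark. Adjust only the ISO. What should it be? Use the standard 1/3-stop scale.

ISO 10000

Underexposed by 2 stops → need 2 stops brighter.
ISO: 2500 → 3200 → 4000 → 5000 → 6400 → 8000 → 10000.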